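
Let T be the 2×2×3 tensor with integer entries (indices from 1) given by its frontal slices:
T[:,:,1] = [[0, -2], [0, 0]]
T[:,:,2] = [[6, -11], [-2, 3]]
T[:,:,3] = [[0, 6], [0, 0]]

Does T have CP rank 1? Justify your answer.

No

The mode-1 unfolding of T (rows indexed by i, columns by (j,k) = (1,1), (1,2), (1,3), (2,1), (2,2), (2,3)) is [[0, 6, 0, -2, -11, 6], [0, -2, 0, 0, 3, 0]].
There the 2×2 minor on rows i ∈ {1, 2}, columns (j,k) ∈ {(1,2), (2,1)} is det [[6, -2], [-2, 0]] = -4 ≠ 0, so this unfolding has rank ≥ 2; CP rank is at least every unfolding rank, so rank(T) ≥ 2.
In particular rank(T) ≥ 2 > 1, so T is not rank-1.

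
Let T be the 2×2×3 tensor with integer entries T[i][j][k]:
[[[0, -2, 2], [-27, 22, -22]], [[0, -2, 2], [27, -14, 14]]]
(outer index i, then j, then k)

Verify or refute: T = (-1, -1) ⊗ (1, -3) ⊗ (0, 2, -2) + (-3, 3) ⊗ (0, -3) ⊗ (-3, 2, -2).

Reconstruct entry (0,1,1) from the claimed factors: Σₗ aₗ[0]bₗ[1]cₗ[1] = (-1)·(-3)·(2) + (-3)·(-3)·(2) = 24, but T[0,1,1] = 22. The claim is false.

No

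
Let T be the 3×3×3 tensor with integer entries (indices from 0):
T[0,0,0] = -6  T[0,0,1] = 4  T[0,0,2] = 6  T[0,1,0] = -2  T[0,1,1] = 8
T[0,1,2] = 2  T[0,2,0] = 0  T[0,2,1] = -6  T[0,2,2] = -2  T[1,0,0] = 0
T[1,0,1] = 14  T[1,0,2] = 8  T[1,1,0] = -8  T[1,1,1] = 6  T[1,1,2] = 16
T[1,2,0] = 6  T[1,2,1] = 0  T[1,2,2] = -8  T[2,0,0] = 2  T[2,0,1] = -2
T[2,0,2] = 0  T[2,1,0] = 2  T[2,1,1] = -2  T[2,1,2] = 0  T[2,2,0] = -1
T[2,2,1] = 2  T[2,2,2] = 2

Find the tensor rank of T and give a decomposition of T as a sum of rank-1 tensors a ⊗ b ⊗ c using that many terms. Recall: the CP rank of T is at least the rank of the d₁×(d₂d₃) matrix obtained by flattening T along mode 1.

rank(T) = 3

Lower bound: in the mode-2 unfolding of T (rows indexed by j, columns by (i,k)) the 3×3 minor on rows j ∈ {0, 1, 2}, columns (i,k) ∈ {(0,0), (0,1), (0,2)} is det [[-6, 4, 6], [-2, 8, 2], [0, -6, -2]] = 80 ≠ 0, so that unfolding has rank ≥ 3 and hence rank(T) ≥ 3 (CP rank is at least every unfolding rank, though it can be larger).
Upper bound: T is a sum of 3 rank-1 terms, T = [1, -2, 0] ⊗ [1, -1, 1] ⊗ [-2, -2, 2] + [1, -1, -1] ⊗ [1, 1, 0] ⊗ [0, -2, -4] + [2, 2, -1] ⊗ [2, 2, -1] ⊗ [-1, 2, 2] (one valid choice — decompositions are not unique — normalised so each a, b is primitive with positive first nonzero entry; check it by expanding all entries), so rank(T) ≤ 3.
These bounds meet, so rank(T) = 3.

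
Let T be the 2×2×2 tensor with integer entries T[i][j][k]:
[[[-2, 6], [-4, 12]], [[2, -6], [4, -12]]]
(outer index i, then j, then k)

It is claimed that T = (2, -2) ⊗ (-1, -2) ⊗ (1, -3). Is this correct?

Yes

Reconstruct entrywise from the claimed factors. For example, T[0,0,0] = -2 and Σₗ aₗ[0]bₗ[0]cₗ[0] = (2)·(-1)·(1) = -2; checking all 8 entries, every one matches. The claim holds.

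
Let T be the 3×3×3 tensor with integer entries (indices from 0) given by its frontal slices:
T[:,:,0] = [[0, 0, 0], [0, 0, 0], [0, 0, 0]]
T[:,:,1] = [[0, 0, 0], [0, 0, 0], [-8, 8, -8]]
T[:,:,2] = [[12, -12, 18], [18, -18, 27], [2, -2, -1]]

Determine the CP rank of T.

Lower bound: in the mode-2 unfolding of T (rows indexed by j, columns by (i,k)) the 2×2 minor on rows j ∈ {0, 2}, columns (i,k) ∈ {(0,2), (2,1)} is det [[12, -8], [18, -8]] = 48 ≠ 0, so that unfolding has rank ≥ 2 and hence rank(T) ≥ 2 (CP rank is at least every unfolding rank, though it can be larger).
Upper bound: with S_k = T[:,:,k], the two rank-1 terms a₁b₁ᵀ, a₂b₂ᵀ are the rank-1 members of the pencil x·S₁ + y·S₂.
The 2×2 minor of x·S₁ + y·S₂ on rows {0,2}, columns {0,2} is 48·xy − 48·y² = 48·(x − y)(y), vanishing at (x:y) = (1:1) and (1:0).
M₁ = S₁ + S₂ = [[12, -12, 18], [18, -18, 27], [-6, 6, -9]] = 3·[2, 3, -1][2, -2, 3]ᵀ and M₂ = S₁ = [[0, 0, 0], [0, 0, 0], [-8, 8, -8]] = (-8)·[0, 0, 1][1, -1, 1]ᵀ, so take a₁ = [2, 3, -1], b₁ = [2, -2, 3], a₂ = [0, 0, 1], b₂ = [1, -1, 1].
Each slice is an integer combination of E₁ = a₁b₁ᵀ and E₂ = a₂b₂ᵀ: S₀ = 0, S₁ = −8·E₂, S₂ = 3·E₁ + 8·E₂; reading off coefficients, c₁ = [0, 0, 3] and c₂ = [0, -8, 8].
Hence T = [2, 3, -1] ∘ [2, -2, 3] ∘ [0, 0, 3] + [0, 0, 1] ∘ [1, -1, 1] ∘ [0, -8, 8], so rank(T) ≤ 2.
These bounds meet, so rank(T) = 2.

2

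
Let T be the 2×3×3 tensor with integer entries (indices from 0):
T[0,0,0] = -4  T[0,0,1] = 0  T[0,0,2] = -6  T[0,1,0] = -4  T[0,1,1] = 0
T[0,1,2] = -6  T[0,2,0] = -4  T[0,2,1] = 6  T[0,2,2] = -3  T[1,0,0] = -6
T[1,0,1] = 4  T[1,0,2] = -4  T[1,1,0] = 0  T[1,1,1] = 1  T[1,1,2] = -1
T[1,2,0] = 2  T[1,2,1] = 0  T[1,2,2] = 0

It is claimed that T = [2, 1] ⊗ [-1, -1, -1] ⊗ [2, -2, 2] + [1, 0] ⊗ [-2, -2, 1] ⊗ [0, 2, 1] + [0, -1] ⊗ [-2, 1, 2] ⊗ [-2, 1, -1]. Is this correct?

Reconstruct entrywise from the claimed factors. For example, T[0,0,0] = -4 and Σₗ aₗ[0]bₗ[0]cₗ[0] = (2)·(-1)·(2) + (1)·(-2)·(0) + (0)·(-2)·(-2) = -4; checking all 18 entries, every one matches. The claim holds.

Yes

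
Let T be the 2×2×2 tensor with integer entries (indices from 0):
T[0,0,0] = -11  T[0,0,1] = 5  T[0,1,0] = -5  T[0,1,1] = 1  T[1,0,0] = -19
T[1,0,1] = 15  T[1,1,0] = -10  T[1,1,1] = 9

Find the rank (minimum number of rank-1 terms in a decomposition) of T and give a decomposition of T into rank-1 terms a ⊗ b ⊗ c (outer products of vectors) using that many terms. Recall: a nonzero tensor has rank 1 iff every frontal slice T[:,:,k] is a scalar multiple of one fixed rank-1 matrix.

rank(T) = 2

Lower bound: the mode-1 unfolding of T (rows indexed by i, columns by (j,k) = (0,0), (0,1), (1,0), (1,1)) is [[-11, 5, -5, 1], [-19, 15, -10, 9]].
There the 2×2 minor on rows i ∈ {0, 1}, columns (j,k) ∈ {(0,0), (0,1)} is det [[-11, 5], [-19, 15]] = -70 ≠ 0, so this unfolding has rank ≥ 2; CP rank is at least every unfolding rank, so rank(T) ≥ 2. (Unfolding ranks only ever bound the CP rank from below — rank(T) can be strictly larger than all of them — so the matching upper bound has to come from an explicit 2-term decomposition.)
Upper bound — finding two terms. Write S_k = T[:,:,k] for the frontal slices: S₀ = [[-11, -5], [-19, -10]], S₁ = [[5, 1], [15, 9]].
If T = a₁ ⊗ b₁ ⊗ c₁ + a₂ ⊗ b₂ ⊗ c₂ then each S_k = c₁[k]·a₁b₁ᵀ + c₂[k]·a₂b₂ᵀ. S₀ and S₁ are linearly independent, so a₁b₁ᵀ and a₂b₂ᵀ must span the same plane of matrices: they are the rank-1 matrices of the form x·S₀ + y·S₁.
det(x·S₀ + y·S₁) is 15·x² − 55·xy + 30·y² = 5·(x − 3·y)(3·x − 2·y), vanishing at (x:y) = (3:1) and (2:3).
M₁ = 3·S₀ + S₁ = [[-28, -14], [-42, -21]] = (-7)·[2, 3][2, 1]ᵀ and M₂ = 2·S₀ + 3·S₁ = [[-7, -7], [7, 7]] = (-7)·[1, -1][1, 1]ᵀ, so take a₁ = [2, 3], b₁ = [2, 1], a₂ = [1, -1], b₂ = [1, 1].
Each slice is an integer combination of E₁ = a₁b₁ᵀ and E₂ = a₂b₂ᵀ: S₀ = −3·E₁ + E₂, S₁ = 2·E₁ − 3·E₂; reading off coefficients, c₁ = [-3, 2] and c₂ = [1, -3].
Hence T = [2, 3] ⊗ [2, 1] ⊗ [-3, 2] + [1, -1] ⊗ [1, 1] ⊗ [1, -3], so rank(T) ≤ 2.
These bounds meet, so rank(T) = 2.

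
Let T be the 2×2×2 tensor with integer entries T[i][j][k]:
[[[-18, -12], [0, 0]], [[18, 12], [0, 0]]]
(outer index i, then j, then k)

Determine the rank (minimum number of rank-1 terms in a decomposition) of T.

1

Lower bound: T ≠ 0 (e.g. T[0,0,0] = -18), so rank(T) ≥ 1.
Upper bound: if T = a ∘ b ∘ c then every fibre of T is a multiple of the corresponding factor, so read the factors off the fibres through the nonzero entry T[0,0,0] = -18.
The mode-1 fibre T[:,0,0] = [-18, 18] gives a = (1, -1) (primitive direction); the mode-2 fibre T[0,:,0] = [-18, 0] gives b = (1, 0); then c[k] = T[0,0,k] / (a[0]·b[0]) = [-18, -12] / 1 = (-18, -12).
Expanding (1, -1) ∘ (1, 0) ∘ (-18, -12) reproduces all 8 entries of T, so T = (1, -1) ∘ (1, 0) ∘ (-18, -12) and rank(T) ≤ 1.
These bounds meet, so rank(T) = 1.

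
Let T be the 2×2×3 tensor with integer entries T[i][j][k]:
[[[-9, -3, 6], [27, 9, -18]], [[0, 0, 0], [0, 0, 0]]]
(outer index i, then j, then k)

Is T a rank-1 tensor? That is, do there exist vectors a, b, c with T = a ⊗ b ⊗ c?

Yes

The mode-1 fibre T[:,0,0] = [-9, 0] gives a = [1, 0] (primitive direction); the mode-2 fibre T[0,:,0] = [-9, 27] gives b = [1, -3]; then c[k] = T[0,0,k] / (a[0]·b[0]) = [-9, -3, 6] / 1 = [-9, -3, 6].
Expanding [1, 0] ⊗ [1, -3] ⊗ [-9, -3, 6] reproduces all 12 entries of T, so T = [1, 0] ⊗ [1, -3] ⊗ [-9, -3, 6] and rank(T) ≤ 1.
Equivalently every frontal slice T[:,:,k] is c[k] times the rank-1 matrix [1, 0] ⊗ [1, -3]. So T has rank 1 (it is nonzero).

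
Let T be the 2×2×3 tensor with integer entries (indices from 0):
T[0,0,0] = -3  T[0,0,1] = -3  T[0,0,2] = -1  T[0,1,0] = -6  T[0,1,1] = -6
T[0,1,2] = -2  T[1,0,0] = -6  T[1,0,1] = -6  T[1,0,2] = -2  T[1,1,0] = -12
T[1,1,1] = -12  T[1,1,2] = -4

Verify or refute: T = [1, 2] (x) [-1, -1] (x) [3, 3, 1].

Reconstruct entry (0,1,0) from the claimed factors: Σₗ aₗ[0]bₗ[1]cₗ[0] = (1)·(-1)·(3) = -3, but T[0,1,0] = -6. The claim is false.

No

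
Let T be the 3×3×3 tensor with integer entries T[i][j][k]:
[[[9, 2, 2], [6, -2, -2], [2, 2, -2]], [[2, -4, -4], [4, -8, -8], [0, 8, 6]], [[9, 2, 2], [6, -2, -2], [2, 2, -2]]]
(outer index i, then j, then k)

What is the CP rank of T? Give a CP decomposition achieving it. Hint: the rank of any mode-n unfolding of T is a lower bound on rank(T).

rank(T) = 3

Lower bound: the mode-3 unfolding of T (rows indexed by k, columns by (i,j) = (0,0), (0,1), (0,2), (1,0), (1,1), (1,2), (2,0), (2,1), (2,2)) is [[9, 6, 2, 2, 4, 0, 9, 6, 2], [2, -2, 2, -4, -8, 8, 2, -2, 2], [2, -2, -2, -4, -8, 6, 2, -2, -2]].
There the 3×3 minor on rows k ∈ {0, 1, 2}, columns (i,j) ∈ {(0,0), (0,1), (0,2)} is det [[9, 6, 2], [2, -2, 2], [2, -2, -2]] = 120 ≠ 0, so this unfolding has rank ≥ 3; CP rank is at least every unfolding rank, so rank(T) ≥ 3. (Unfolding ranks only ever bound the CP rank from below — rank(T) can be strictly larger than all of them — so the matching upper bound has to come from an explicit 3-term decomposition.)
Upper bound: T is a sum of 3 rank-1 terms, T = [1, 0, 1] ⊗ [2, 1, -1] ⊗ [4, 2, 2] + [1, 2, 1] ⊗ [1, 2, -2] ⊗ [1, -2, -2] + [2, 1, 2] ⊗ [0, 0, 1] ⊗ [4, 0, -2] (written with every a and b primitive with positive leading entry and the scale carried by c; CP decompositions are not unique, and this one is verified by expanding entrywise), so rank(T) ≤ 3.
These bounds meet, so rank(T) = 3.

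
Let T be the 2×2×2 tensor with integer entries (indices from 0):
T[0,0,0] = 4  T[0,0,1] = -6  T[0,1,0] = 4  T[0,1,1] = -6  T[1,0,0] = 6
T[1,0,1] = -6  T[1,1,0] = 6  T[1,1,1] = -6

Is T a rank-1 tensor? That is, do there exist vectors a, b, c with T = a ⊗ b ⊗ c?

The mode-3 unfolding of T (rows indexed by k, columns by (i,j) = (0,0), (0,1), (1,0), (1,1)) is [[4, 4, 6, 6], [-6, -6, -6, -6]].
There the 2×2 minor on rows k ∈ {0, 1}, columns (i,j) ∈ {(0,0), (1,0)} is det [[4, 6], [-6, -6]] = 12 ≠ 0, so this unfolding has rank ≥ 2; CP rank is at least every unfolding rank, so rank(T) ≥ 2.
In particular rank(T) ≥ 2 > 1, so T is not rank-1.

No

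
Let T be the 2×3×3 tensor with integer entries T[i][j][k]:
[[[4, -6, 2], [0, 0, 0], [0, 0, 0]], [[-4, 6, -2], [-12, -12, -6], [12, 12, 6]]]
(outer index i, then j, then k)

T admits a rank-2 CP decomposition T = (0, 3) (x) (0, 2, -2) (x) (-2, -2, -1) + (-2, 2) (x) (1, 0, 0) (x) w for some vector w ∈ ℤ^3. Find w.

Subtract the known terms from T to get the rank-1 residual R = (-2, 2) (x) (1, 0, 0) (x) w, so R[i,j,k] = a[i]·b[j]·w[k]. Pick indices with nonzero a[0]·b[0] = (-2)·(1) = -2. Only the fibre through (0,0,·) is needed: R[0,0,:] = T[0,0,:] − Σₗ aₗ[0]bₗ[0]cₗ = [4, -6, 2] − (0)·(0)·(-2, -2, -1) = [4, -6, 2]. Then w[k] = R[0,0,k] / -2 for each k, giving w = [4, -6, 2] / -2 = (-2, 3, -1).

w = (-2, 3, -1)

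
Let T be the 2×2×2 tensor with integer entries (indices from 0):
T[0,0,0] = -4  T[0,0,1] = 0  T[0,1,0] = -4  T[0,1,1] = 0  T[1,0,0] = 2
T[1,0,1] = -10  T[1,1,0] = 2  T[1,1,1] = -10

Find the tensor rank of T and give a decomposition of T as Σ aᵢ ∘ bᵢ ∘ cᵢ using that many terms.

Lower bound: in the mode-3 unfolding of T (rows indexed by k, columns by (i,j)) the 2×2 minor on rows k ∈ {0, 1}, columns (i,j) ∈ {(0,0), (1,0)} is det [[-4, 2], [0, -10]] = 40 ≠ 0, so that unfolding has rank ≥ 2 and hence rank(T) ≥ 2 (CP rank is at least every unfolding rank, though it can be larger).
Upper bound: T[:,j,:] = b[j]·M for every slice, with b = [1, 1] and M = [[-4, 0], [2, -10]] (rows i, columns k).
Splitting M by its rows (i = 0, 1), M = [1, 0][-4, 0]ᵀ + [0, 1][2, -10]ᵀ.
Hence T = [1, 0] ∘ [1, 1] ∘ [-4, 0] + [0, 1] ∘ [1, 1] ∘ [2, -10], so rank(T) ≤ 2.
These bounds meet, so rank(T) = 2.

rank(T) = 2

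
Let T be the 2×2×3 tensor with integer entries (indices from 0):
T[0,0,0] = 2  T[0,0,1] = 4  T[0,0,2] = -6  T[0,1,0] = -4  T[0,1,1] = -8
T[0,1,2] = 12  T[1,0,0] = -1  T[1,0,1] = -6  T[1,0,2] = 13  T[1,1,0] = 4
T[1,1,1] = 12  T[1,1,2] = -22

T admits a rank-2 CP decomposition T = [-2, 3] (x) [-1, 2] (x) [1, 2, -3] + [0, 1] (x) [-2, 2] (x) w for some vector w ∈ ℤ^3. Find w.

w = [-1, 0, -2]

Subtract the known terms from T to get the rank-1 residual R = [0, 1] (x) [-2, 2] (x) w, so R[i,j,k] = a[i]·b[j]·w[k]. Pick indices with nonzero a[1]·b[0] = (1)·(-2) = -2. Only the fibre through (1,0,·) is needed: R[1,0,:] = T[1,0,:] − Σₗ aₗ[1]bₗ[0]cₗ = [-1, -6, 13] − (3)·(-1)·[1, 2, -3] = [2, 0, 4]. Then w[k] = R[1,0,k] / -2 for each k, giving w = [2, 0, 4] / -2 = [-1, 0, -2].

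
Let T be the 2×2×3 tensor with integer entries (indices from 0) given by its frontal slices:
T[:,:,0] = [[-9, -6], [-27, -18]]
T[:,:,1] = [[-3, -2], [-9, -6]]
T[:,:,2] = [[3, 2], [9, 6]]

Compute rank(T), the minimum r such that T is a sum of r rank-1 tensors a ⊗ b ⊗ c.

1

Lower bound: T ≠ 0 (e.g. T[0,0,0] = -9), so rank(T) ≥ 1.
Upper bound: if T = a ⊗ b ⊗ c then every fibre of T is a multiple of the corresponding factor, so read the factors off the fibres through the nonzero entry T[0,0,0] = -9.
The mode-1 fibre T[:,0,0] = [-9, -27] gives a = [1, 3] (primitive direction); the mode-2 fibre T[0,:,0] = [-9, -6] gives b = [3, 2]; then c[k] = T[0,0,k] / (a[0]·b[0]) = [-9, -3, 3] / 3 = [-3, -1, 1].
Expanding [1, 3] ⊗ [3, 2] ⊗ [-3, -1, 1] reproduces all 12 entries of T, so T = [1, 3] ⊗ [3, 2] ⊗ [-3, -1, 1] and rank(T) ≤ 1.
These bounds meet, so rank(T) = 1.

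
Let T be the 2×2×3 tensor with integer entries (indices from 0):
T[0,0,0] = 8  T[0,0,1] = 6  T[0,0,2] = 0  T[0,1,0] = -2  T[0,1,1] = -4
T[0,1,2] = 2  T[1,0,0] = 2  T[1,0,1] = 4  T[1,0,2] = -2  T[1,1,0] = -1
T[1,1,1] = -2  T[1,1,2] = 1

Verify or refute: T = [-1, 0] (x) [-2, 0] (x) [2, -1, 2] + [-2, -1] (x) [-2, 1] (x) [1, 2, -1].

Reconstruct entrywise from the claimed factors. For example, T[1,0,1] = 4 and Σₗ aₗ[1]bₗ[0]cₗ[1] = (0)·(-2)·(-1) + (-1)·(-2)·(2) = 4; checking all 12 entries, every one matches. The claim holds.

Yes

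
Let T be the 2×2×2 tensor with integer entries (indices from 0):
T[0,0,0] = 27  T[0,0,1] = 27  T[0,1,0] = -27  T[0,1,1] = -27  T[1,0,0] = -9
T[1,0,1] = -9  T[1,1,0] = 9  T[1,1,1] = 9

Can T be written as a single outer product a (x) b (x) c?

Yes

If T = a (x) b (x) c then every fibre of T is a multiple of the corresponding factor, so read the factors off the fibres through the nonzero entry T[0,0,0] = 27.
The mode-1 fibre T[:,0,0] = [27, -9] gives a = [3, -1] (primitive direction); the mode-2 fibre T[0,:,0] = [27, -27] gives b = [1, -1]; then c[k] = T[0,0,k] / (a[0]·b[0]) = [27, 27] / 3 = [9, 9].
Expanding [3, -1] (x) [1, -1] (x) [9, 9] reproduces all 8 entries of T, so T = [3, -1] (x) [1, -1] (x) [9, 9] and rank(T) ≤ 1.
Equivalently every frontal slice T[:,:,k] is c[k] times the rank-1 matrix [3, -1] (x) [1, -1]. So T has rank 1 (it is nonzero).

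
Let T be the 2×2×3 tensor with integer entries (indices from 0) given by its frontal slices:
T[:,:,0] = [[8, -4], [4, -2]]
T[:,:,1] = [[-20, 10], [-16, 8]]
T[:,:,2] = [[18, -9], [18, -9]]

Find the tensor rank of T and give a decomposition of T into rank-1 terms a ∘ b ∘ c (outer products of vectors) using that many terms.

Lower bound: in the mode-1 unfolding of T (rows indexed by i, columns by (j,k)) the 2×2 minor on rows i ∈ {0, 1}, columns (j,k) ∈ {(0,0), (0,1)} is det [[8, -20], [4, -16]] = -48 ≠ 0, so that unfolding has rank ≥ 2 and hence rank(T) ≥ 2 (CP rank is at least every unfolding rank, though it can be larger).
Upper bound: T[:,j,:] = b[j]·M for every slice, with b = [2, -1] and M = [[4, -10, 9], [2, -8, 9]] (rows i, columns k).
Splitting M by its rows (i = 0, 1), M = [1, 0][4, -10, 9]ᵀ + [0, 1][2, -8, 9]ᵀ.
Hence T = [1, 0] ∘ [2, -1] ∘ [4, -10, 9] + [0, 1] ∘ [2, -1] ∘ [2, -8, 9], so rank(T) ≤ 2.
These bounds meet, so rank(T) = 2.

rank(T) = 2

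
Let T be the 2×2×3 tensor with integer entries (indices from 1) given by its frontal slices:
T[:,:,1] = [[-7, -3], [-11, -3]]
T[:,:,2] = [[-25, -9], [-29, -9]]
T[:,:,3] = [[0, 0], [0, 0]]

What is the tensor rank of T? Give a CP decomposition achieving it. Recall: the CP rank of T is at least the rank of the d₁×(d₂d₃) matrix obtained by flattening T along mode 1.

Lower bound: the mode-3 unfolding of T (rows indexed by k, columns by (i,j) = (1,1), (1,2), (2,1), (2,2)) is [[-7, -3, -11, -3], [-25, -9, -29, -9], [0, 0, 0, 0]].
There the 2×2 minor on rows k ∈ {1, 2}, columns (i,j) ∈ {(1,1), (1,2)} is det [[-7, -3], [-25, -9]] = -12 ≠ 0, so this unfolding has rank ≥ 2; CP rank is at least every unfolding rank, so rank(T) ≥ 2. (This is only a lower bound: in general the CP rank may exceed every unfolding rank, so we still need to exhibit 2 rank-1 terms summing to T.)
Upper bound — finding two terms. Write S_k = T[:,:,k] for the frontal slices: S₁ = [[-7, -3], [-11, -3]], S₂ = [[-25, -9], [-29, -9]], S₃ = [[0, 0], [0, 0]].
If T = a₁ ⊗ b₁ ⊗ c₁ + a₂ ⊗ b₂ ⊗ c₂ then each S_k = c₁[k]·a₁b₁ᵀ + c₂[k]·a₂b₂ᵀ. S₁ and S₂ are linearly independent, so a₁b₁ᵀ and a₂b₂ᵀ must span the same plane of matrices: they are the rank-1 matrices of the form x·S₁ + y·S₂.
det(x·S₁ + y·S₂) is −12·x² − 48·xy − 36·y² = (-12)·(x + 3·y)(x + y), vanishing at (x:y) = (3:-1) and (1:-1).
M₁ = 3·S₁ − S₂ = [[4, 0], [-4, 0]] = 4·[1, -1][1, 0]ᵀ and M₂ = S₁ − S₂ = [[18, 6], [18, 6]] = 6·[1, 1][3, 1]ᵀ, so take a₁ = [1, -1], b₁ = [1, 0], a₂ = [1, 1], b₂ = [3, 1].
Each slice is an integer combination of E₁ = a₁b₁ᵀ and E₂ = a₂b₂ᵀ: S₁ = 2·E₁ − 3·E₂, S₂ = 2·E₁ − 9·E₂, S₃ = 0; reading off coefficients, c₁ = [2, 2, 0] and c₂ = [-3, -9, 0].
Hence T = [1, -1] ⊗ [1, 0] ⊗ [2, 2, 0] + [1, 1] ⊗ [3, 1] ⊗ [-3, -9, 0], so rank(T) ≤ 2.
These bounds meet, so rank(T) = 2.
Check entry T[2,2,2] = -9: (-1)·(0)·(2) + (1)·(1)·(-9) = -9.

rank(T) = 2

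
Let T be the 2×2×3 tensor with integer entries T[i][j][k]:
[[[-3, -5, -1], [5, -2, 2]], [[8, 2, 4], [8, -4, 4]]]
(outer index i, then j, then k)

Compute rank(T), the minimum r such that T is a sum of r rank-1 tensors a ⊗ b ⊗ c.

Lower bound: the mode-3 unfolding of T (rows indexed by k, columns by (i,j) = (0,0), (0,1), (1,0), (1,1)) is [[-3, 5, 8, 8], [-5, -2, 2, -4], [-1, 2, 4, 4]].
There the 3×3 minor on rows k ∈ {0, 1, 2}, columns (i,j) ∈ {(0,0), (0,1), (1,0)} is det [[-3, 5, 8], [-5, -2, 2], [-1, 2, 4]] = 30 ≠ 0, so this unfolding has rank ≥ 3; CP rank is at least every unfolding rank, so rank(T) ≥ 3. (This is only a lower bound: in general the CP rank may exceed every unfolding rank, so we still need to exhibit 3 rank-1 terms summing to T.)
Upper bound: T is a sum of 3 rank-1 terms, T = [1, -1] ⊗ [1, 0] ⊗ [-4, -4, -2] + [1, 0] ⊗ [1, -1] ⊗ [-1, 0, 0] + [1, 2] ⊗ [1, 2] ⊗ [2, -1, 1] (written with every a and b primitive with positive leading entry and the scale carried by c; CP decompositions are not unique, and this one is verified by expanding entrywise), so rank(T) ≤ 3.
These bounds meet, so rank(T) = 3.
Check entry T[0,1,2] = 2: (1)·(0)·(-2) + (1)·(-1)·(0) + (1)·(2)·(1) = 2.

3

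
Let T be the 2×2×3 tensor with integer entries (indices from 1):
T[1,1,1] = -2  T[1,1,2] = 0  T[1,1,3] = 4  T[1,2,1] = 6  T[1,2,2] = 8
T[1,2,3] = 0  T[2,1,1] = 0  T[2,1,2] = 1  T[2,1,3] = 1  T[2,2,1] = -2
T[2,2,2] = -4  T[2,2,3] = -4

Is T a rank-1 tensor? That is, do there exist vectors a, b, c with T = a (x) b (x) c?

The mode-3 unfolding of T (rows indexed by k, columns by (i,j) = (1,1), (1,2), (2,1), (2,2)) is [[-2, 6, 0, -2], [0, 8, 1, -4], [4, 0, 1, -4]].
There the 3×3 minor on rows k ∈ {1, 2, 3}, columns (i,j) ∈ {(1,1), (1,2), (2,1)} is det [[-2, 6, 0], [0, 8, 1], [4, 0, 1]] = 8 ≠ 0, so this unfolding has rank ≥ 3; CP rank is at least every unfolding rank, so rank(T) ≥ 3.
In particular rank(T) ≥ 3 > 1, so T is not rank-1.

No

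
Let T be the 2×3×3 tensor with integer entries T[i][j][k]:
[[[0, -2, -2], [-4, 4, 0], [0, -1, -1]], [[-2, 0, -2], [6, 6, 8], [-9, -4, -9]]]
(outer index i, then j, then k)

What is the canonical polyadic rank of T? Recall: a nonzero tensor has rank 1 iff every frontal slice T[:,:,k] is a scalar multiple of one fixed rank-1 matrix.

Lower bound: in the mode-3 unfolding of T (rows indexed by k, columns by (i,j)) the 3×3 minor on rows k ∈ {0, 1, 2}, columns (i,j) ∈ {(0,0), (0,1), (1,1)} is det [[0, -4, 6], [-2, 4, 6], [-2, 0, 8]] = 32 ≠ 0, so that unfolding has rank ≥ 3 and hence rank(T) ≥ 3 (CP rank is at least every unfolding rank, though it can be larger).
Upper bound: T is a sum of 3 rank-1 terms, T = [0, 1] ∘ [0, 1, -1] ∘ [8, 4, 8] + [1, 1] ∘ [2, 0, 1] ∘ [-2, 1, -1] + [2, 1] ∘ [2, -2, 1] ∘ [1, -1, 0] (one valid choice — decompositions are not unique — normalised so each a, b is primitive with positive first nonzero entry; check it by expanding all entries), so rank(T) ≤ 3.
These bounds meet, so rank(T) = 3.

3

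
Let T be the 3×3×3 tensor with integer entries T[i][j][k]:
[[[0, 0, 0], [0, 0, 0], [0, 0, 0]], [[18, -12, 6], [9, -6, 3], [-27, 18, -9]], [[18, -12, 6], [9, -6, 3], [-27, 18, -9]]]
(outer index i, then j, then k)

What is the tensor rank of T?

Lower bound: T ≠ 0 (e.g. T[1,0,0] = 18), so rank(T) ≥ 1.
Upper bound: if T = a (x) b (x) c then every fibre of T is a multiple of the corresponding factor, so read the factors off the fibres through the nonzero entry T[1,0,0] = 18.
The mode-1 fibre T[:,0,0] = [0, 18, 18] gives a = [0, 1, 1] (primitive direction); the mode-2 fibre T[1,:,0] = [18, 9, -27] gives b = [2, 1, -3]; then c[k] = T[1,0,k] / (a[1]·b[0]) = [18, -12, 6] / 2 = [9, -6, 3].
Expanding [0, 1, 1] (x) [2, 1, -3] (x) [9, -6, 3] reproduces all 27 entries of T, so T = [0, 1, 1] (x) [2, 1, -3] (x) [9, -6, 3] and rank(T) ≤ 1.
These bounds meet, so rank(T) = 1.
Check entry T[1,2,0] = -27: (1)·(-3)·(9) = -27.

1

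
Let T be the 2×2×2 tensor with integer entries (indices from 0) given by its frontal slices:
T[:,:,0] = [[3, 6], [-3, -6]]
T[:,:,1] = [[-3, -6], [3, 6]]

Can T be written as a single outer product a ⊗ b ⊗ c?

If T = a ⊗ b ⊗ c then every fibre of T is a multiple of the corresponding factor, so read the factors off the fibres through the nonzero entry T[0,0,0] = 3.
The mode-1 fibre T[:,0,0] = [3, -3] gives a = [1, -1] (primitive direction); the mode-2 fibre T[0,:,0] = [3, 6] gives b = [1, 2]; then c[k] = T[0,0,k] / (a[0]·b[0]) = [3, -3] / 1 = [3, -3].
Expanding [1, -1] ⊗ [1, 2] ⊗ [3, -3] reproduces all 8 entries of T, so T = [1, -1] ⊗ [1, 2] ⊗ [3, -3] and rank(T) ≤ 1.
Equivalently every frontal slice T[:,:,k] is c[k] times the rank-1 matrix [1, -1] ⊗ [1, 2]. So T has rank 1 (it is nonzero).

Yes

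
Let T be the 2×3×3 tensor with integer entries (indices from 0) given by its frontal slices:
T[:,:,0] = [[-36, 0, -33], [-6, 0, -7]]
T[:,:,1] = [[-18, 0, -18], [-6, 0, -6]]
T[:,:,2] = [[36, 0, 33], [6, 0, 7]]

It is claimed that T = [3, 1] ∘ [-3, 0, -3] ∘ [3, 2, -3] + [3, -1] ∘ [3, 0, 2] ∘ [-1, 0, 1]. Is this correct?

Reconstruct entrywise from the claimed factors. For example, T[0,1,1] = 0 and Σₗ aₗ[0]bₗ[1]cₗ[1] = (3)·(0)·(2) + (3)·(0)·(0) = 0; checking all 18 entries, every one matches. The claim holds.

Yes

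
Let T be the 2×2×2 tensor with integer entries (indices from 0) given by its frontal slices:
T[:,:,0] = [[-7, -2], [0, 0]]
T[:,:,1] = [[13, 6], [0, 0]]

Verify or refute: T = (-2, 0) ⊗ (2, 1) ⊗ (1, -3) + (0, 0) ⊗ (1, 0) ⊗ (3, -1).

Reconstruct entry (0,0,0) from the claimed factors: Σₗ aₗ[0]bₗ[0]cₗ[0] = (-2)·(2)·(1) + (0)·(1)·(3) = -4, but T[0,0,0] = -7. The claim is false.

No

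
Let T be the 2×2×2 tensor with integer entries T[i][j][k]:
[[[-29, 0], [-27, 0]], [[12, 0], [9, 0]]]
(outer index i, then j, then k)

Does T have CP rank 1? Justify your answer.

The mode-2 unfolding of T (rows indexed by j, columns by (i,k) = (0,0), (0,1), (1,0), (1,1)) is [[-29, 0, 12, 0], [-27, 0, 9, 0]].
There the 2×2 minor on rows j ∈ {0, 1}, columns (i,k) ∈ {(0,0), (1,0)} is det [[-29, 12], [-27, 9]] = 63 ≠ 0, so this unfolding has rank ≥ 2; CP rank is at least every unfolding rank, so rank(T) ≥ 2.
In particular rank(T) ≥ 2 > 1, so T is not rank-1.

No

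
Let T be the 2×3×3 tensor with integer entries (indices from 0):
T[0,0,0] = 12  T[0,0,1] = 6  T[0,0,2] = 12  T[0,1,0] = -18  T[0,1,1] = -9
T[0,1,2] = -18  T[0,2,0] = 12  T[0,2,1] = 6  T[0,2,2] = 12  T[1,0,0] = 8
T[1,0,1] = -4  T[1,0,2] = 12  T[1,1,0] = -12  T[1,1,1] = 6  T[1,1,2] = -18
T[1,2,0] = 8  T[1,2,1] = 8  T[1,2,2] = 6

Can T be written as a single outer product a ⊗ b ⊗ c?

No

The mode-2 unfolding of T (rows indexed by j, columns by (i,k) = (0,0), (0,1), (0,2), (1,0), (1,1), (1,2)) is [[12, 6, 12, 8, -4, 12], [-18, -9, -18, -12, 6, -18], [12, 6, 12, 8, 8, 6]].
There the 2×2 minor on rows j ∈ {0, 2}, columns (i,k) ∈ {(0,0), (1,1)} is det [[12, -4], [12, 8]] = 144 ≠ 0, so this unfolding has rank ≥ 2; CP rank is at least every unfolding rank, so rank(T) ≥ 2.
In particular rank(T) ≥ 2 > 1, so T is not rank-1.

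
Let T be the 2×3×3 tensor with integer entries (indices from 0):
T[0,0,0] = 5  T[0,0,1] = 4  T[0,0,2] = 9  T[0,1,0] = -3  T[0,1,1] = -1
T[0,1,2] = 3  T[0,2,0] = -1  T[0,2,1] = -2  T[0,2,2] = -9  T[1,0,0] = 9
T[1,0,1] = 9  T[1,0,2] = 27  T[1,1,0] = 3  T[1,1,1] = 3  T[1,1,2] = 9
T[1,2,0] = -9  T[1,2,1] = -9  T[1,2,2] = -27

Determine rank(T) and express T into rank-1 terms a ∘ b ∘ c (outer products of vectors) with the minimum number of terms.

rank(T) = 2

Lower bound: the mode-3 unfolding of T (rows indexed by k, columns by (i,j) = (0,0), (0,1), (0,2), (1,0), (1,1), (1,2)) is [[5, -3, -1, 9, 3, -9], [4, -1, -2, 9, 3, -9], [9, 3, -9, 27, 9, -27]].
There the 2×2 minor on rows k ∈ {0, 1}, columns (i,j) ∈ {(0,0), (0,1)} is det [[5, -3], [4, -1]] = 7 ≠ 0, so this unfolding has rank ≥ 2; CP rank is at least every unfolding rank, so rank(T) ≥ 2. (Flattening ranks never certify an upper bound on CP rank; for that we must actually write T with 2 rank-1 terms.)
Upper bound — finding two terms. Write S_k = T[:,:,k] for the frontal slices: S₀ = [[5, -3, -1], [9, 3, -9]], S₁ = [[4, -1, -2], [9, 3, -9]], S₂ = [[9, 3, -9], [27, 9, -27]].
If T = a₁ ∘ b₁ ∘ c₁ + a₂ ∘ b₂ ∘ c₂ then each S_k = c₁[k]·a₁b₁ᵀ + c₂[k]·a₂b₂ᵀ. S₀ and S₁ are linearly independent, so a₁b₁ᵀ and a₂b₂ᵀ must span the same plane of matrices: they are the rank-1 matrices of the form x·S₀ + y·S₁.
The 2×2 minor of x·S₀ + y·S₁ on rows {0,1}, columns {0,1} is 42·x² + 63·xy + 21·y² = 21·(x + y)(2·x + y), vanishing at (x:y) = (1:-1) and (1:-2).
M₁ = S₀ − S₁ = [[1, -2, 1], [0, 0, 0]] = [1, 0][1, -2, 1]ᵀ and M₂ = S₀ − 2·S₁ = [[-3, -1, 3], [-9, -3, 9]] = −[1, 3][3, 1, -3]ᵀ, so take a₁ = [1, 0], b₁ = [1, -2, 1], a₂ = [1, 3], b₂ = [3, 1, -3].
Each slice is an integer combination of E₁ = a₁b₁ᵀ and E₂ = a₂b₂ᵀ: S₀ = 2·E₁ + E₂, S₁ = E₁ + E₂, S₂ = 3·E₂; reading off coefficients, c₁ = [2, 1, 0] and c₂ = [1, 1, 3].
Hence T = [1, 0] ∘ [1, -2, 1] ∘ [2, 1, 0] + [1, 3] ∘ [3, 1, -3] ∘ [1, 1, 3], so rank(T) ≤ 2.
These bounds meet, so rank(T) = 2.
Check entry T[1,1,2] = 9: (0)·(-2)·(0) + (3)·(1)·(3) = 9.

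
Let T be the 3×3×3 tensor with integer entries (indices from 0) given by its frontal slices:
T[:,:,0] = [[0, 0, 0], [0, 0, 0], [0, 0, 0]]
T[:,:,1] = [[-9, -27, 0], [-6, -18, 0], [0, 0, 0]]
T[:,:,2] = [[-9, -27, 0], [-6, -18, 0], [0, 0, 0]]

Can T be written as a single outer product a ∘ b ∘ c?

Yes

The mode-1 fibre T[:,0,1] = [-9, -6, 0] gives a = [3, 2, 0] (primitive direction); the mode-2 fibre T[0,:,1] = [-9, -27, 0] gives b = [1, 3, 0]; then c[k] = T[0,0,k] / (a[0]·b[0]) = [0, -9, -9] / 3 = [0, -3, -3].
Expanding [3, 2, 0] ∘ [1, 3, 0] ∘ [0, -3, -3] reproduces all 27 entries of T, so T = [3, 2, 0] ∘ [1, 3, 0] ∘ [0, -3, -3] and rank(T) ≤ 1.
Equivalently every frontal slice T[:,:,k] is c[k] times the rank-1 matrix [3, 2, 0] ∘ [1, 3, 0]. So T has rank 1 (it is nonzero).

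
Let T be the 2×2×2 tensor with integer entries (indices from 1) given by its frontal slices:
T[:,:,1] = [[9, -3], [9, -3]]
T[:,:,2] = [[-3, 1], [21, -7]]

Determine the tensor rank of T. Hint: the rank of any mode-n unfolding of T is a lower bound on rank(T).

2

Lower bound: the mode-1 unfolding of T (rows indexed by i, columns by (j,k) = (1,1), (1,2), (2,1), (2,2)) is [[9, -3, -3, 1], [9, 21, -3, -7]].
There the 2×2 minor on rows i ∈ {1, 2}, columns (j,k) ∈ {(1,1), (1,2)} is det [[9, -3], [9, 21]] = 216 ≠ 0, so this unfolding has rank ≥ 2; CP rank is at least every unfolding rank, so rank(T) ≥ 2. (This is only a lower bound: in general the CP rank may exceed every unfolding rank, so we still need to exhibit 2 rank-1 terms summing to T.)
Upper bound — finding two terms. Every mode-2 slice of T is a multiple of one matrix: T[:,j,:] = b[j]·M with b = (3, -1) and M = [[3, -1], [3, 7]] (rows indexed by i, columns by k). So it suffices to write M as a sum of two rank-1 matrices.
Splitting M by its rows (i = 1, 2), M = (1, 0)(3, -1)ᵀ + (0, 1)(3, 7)ᵀ.
Hence T = (1, 0) ⊗ (3, -1) ⊗ (3, -1) + (0, 1) ⊗ (3, -1) ⊗ (3, 7), so rank(T) ≤ 2.
These bounds meet, so rank(T) = 2.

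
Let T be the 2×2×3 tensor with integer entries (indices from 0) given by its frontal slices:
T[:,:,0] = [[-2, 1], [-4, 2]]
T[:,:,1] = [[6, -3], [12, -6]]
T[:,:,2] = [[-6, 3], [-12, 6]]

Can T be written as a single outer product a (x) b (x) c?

If T = a (x) b (x) c then every fibre of T is a multiple of the corresponding factor, so read the factors off the fibres through the nonzero entry T[0,0,0] = -2.
The mode-1 fibre T[:,0,0] = [-2, -4] gives a = (1, 2) (primitive direction); the mode-2 fibre T[0,:,0] = [-2, 1] gives b = (2, -1); then c[k] = T[0,0,k] / (a[0]·b[0]) = [-2, 6, -6] / 2 = (-1, 3, -3).
Expanding (1, 2) (x) (2, -1) (x) (-1, 3, -3) reproduces all 12 entries of T, so T = (1, 2) (x) (2, -1) (x) (-1, 3, -3) and rank(T) ≤ 1.
Equivalently every frontal slice T[:,:,k] is c[k] times the rank-1 matrix (1, 2) (x) (2, -1). So T has rank 1 (it is nonzero).

Yes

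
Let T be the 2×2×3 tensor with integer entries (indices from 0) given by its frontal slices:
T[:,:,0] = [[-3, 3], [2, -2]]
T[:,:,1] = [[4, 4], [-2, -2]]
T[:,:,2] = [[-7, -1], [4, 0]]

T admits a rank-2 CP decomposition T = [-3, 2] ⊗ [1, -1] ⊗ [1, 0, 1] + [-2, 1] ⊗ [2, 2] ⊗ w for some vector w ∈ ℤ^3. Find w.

Subtract the known terms from T to get the rank-1 residual R = [-2, 1] ⊗ [2, 2] ⊗ w, so R[i,j,k] = a[i]·b[j]·w[k]. Pick indices with nonzero a[0]·b[0] = (-2)·(2) = -4. Only the fibre through (0,0,·) is needed: R[0,0,:] = T[0,0,:] − Σₗ aₗ[0]bₗ[0]cₗ = [-3, 4, -7] − (-3)·(1)·[1, 0, 1] = [0, 4, -4]. Then w[k] = R[0,0,k] / -4 for each k, giving w = [0, 4, -4] / -4 = [0, -1, 1].

w = [0, -1, 1]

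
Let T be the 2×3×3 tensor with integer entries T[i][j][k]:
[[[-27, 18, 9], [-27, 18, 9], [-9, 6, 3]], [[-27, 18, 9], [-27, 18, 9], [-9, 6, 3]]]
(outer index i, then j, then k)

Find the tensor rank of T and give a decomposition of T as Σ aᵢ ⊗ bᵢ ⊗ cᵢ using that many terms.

Lower bound: T ≠ 0 (e.g. T[0,0,0] = -27), so rank(T) ≥ 1.
Upper bound: the mode-1 fibre T[:,0,0] = [-27, -27] gives a = [1, 1] (primitive direction); the mode-2 fibre T[0,:,0] = [-27, -27, -9] gives b = [3, 3, 1]; then c[k] = T[0,0,k] / (a[0]·b[0]) = [-27, 18, 9] / 3 = [-9, 6, 3].
Expanding [1, 1] ⊗ [3, 3, 1] ⊗ [-9, 6, 3] reproduces all 18 entries of T, so T = [1, 1] ⊗ [3, 3, 1] ⊗ [-9, 6, 3] and rank(T) ≤ 1.
These bounds meet, so rank(T) = 1.

rank(T) = 1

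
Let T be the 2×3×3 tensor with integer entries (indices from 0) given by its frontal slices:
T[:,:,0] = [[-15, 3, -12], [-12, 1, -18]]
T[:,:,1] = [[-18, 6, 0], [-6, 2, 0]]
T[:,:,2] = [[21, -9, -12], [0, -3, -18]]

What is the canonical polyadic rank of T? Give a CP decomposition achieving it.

rank(T) = 2

Lower bound: in the mode-1 unfolding of T (rows indexed by i, columns by (j,k)) the 2×2 minor on rows i ∈ {0, 1}, columns (j,k) ∈ {(0,0), (0,1)} is det [[-15, -18], [-12, -6]] = -126 ≠ 0, so that unfolding has rank ≥ 2 and hence rank(T) ≥ 2 (CP rank is at least every unfolding rank, though it can be larger).
Upper bound: with S_k = T[:,:,k], the two rank-1 terms a₁b₁ᵀ, a₂b₂ᵀ are the rank-1 members of the pencil x·S₀ + y·S₁.
The 2×2 minor of x·S₀ + y·S₁ on rows {0,1}, columns {0,1} is 21·x² + 42·xy = 21·(x + 2·y)(x), vanishing at (x:y) = (2:-1) and (0:1).
M₁ = 2·S₀ − S₁ = [[-12, 0, -24], [-18, 0, -36]] = (-6)·[2, 3][1, 0, 2]ᵀ and M₂ = S₁ = [[-18, 6, 0], [-6, 2, 0]] = (-2)·[3, 1][3, -1, 0]ᵀ, so take a₁ = [2, 3], b₁ = [1, 0, 2], a₂ = [3, 1], b₂ = [3, -1, 0].
Each slice is an integer combination of E₁ = a₁b₁ᵀ and E₂ = a₂b₂ᵀ: S₀ = −3·E₁ − E₂, S₁ = −2·E₂, S₂ = −3·E₁ + 3·E₂; reading off coefficients, c₁ = [-3, 0, -3] and c₂ = [-1, -2, 3].
Hence T = [2, 3] ⊗ [1, 0, 2] ⊗ [-3, 0, -3] + [3, 1] ⊗ [3, -1, 0] ⊗ [-1, -2, 3], so rank(T) ≤ 2.
These bounds meet, so rank(T) = 2.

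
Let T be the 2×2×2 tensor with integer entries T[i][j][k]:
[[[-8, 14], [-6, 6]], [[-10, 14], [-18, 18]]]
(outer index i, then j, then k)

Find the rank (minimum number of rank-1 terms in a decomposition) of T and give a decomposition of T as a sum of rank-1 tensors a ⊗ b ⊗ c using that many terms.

Lower bound: in the mode-1 unfolding of T (rows indexed by i, columns by (j,k)) the 2×2 minor on rows i ∈ {0, 1}, columns (j,k) ∈ {(0,0), (0,1)} is det [[-8, 14], [-10, 14]] = 28 ≠ 0, so that unfolding has rank ≥ 2 and hence rank(T) ≥ 2 (CP rank is at least every unfolding rank, though it can be larger).
Upper bound: with S_k = T[:,:,k], the two rank-1 terms a₁b₁ᵀ, a₂b₂ᵀ are the rank-1 members of the pencil x·S₀ + y·S₁.
det(x·S₀ + y·S₁) is 84·x² − 252·xy + 168·y² = 84·(x − 2·y)(x − y), vanishing at (x:y) = (2:1) and (1:1).
M₁ = 2·S₀ + S₁ = [[-2, -6], [-6, -18]] = (-2)·[1, 3][1, 3]ᵀ and M₂ = S₀ + S₁ = [[6, 0], [4, 0]] = 2·[3, 2][1, 0]ᵀ, so take a₁ = [1, 3], b₁ = [1, 3], a₂ = [3, 2], b₂ = [1, 0].
Each slice is an integer combination of E₁ = a₁b₁ᵀ and E₂ = a₂b₂ᵀ: S₀ = −2·E₁ − 2·E₂, S₁ = 2·E₁ + 4·E₂; reading off coefficients, c₁ = [-2, 2] and c₂ = [-2, 4].
Hence T = [1, 3] ⊗ [1, 3] ⊗ [-2, 2] + [3, 2] ⊗ [1, 0] ⊗ [-2, 4], so rank(T) ≤ 2.
These bounds meet, so rank(T) = 2.

rank(T) = 2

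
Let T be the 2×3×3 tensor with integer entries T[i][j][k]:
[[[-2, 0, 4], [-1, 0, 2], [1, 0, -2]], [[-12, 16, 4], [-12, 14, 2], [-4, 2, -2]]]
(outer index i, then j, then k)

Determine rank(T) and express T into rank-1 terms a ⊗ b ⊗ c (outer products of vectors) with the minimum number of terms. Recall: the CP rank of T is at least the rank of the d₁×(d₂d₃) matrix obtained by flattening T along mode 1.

Lower bound: the mode-3 unfolding of T (rows indexed by k, columns by (i,j) = (0,0), (0,1), (0,2), (1,0), (1,1), (1,2)) is [[-2, -1, 1, -12, -12, -4], [0, 0, 0, 16, 14, 2], [4, 2, -2, 4, 2, -2]].
There the 3×3 minor on rows k ∈ {0, 1, 2}, columns (i,j) ∈ {(0,0), (1,0), (1,1)} is det [[-2, -12, -12], [0, 16, 14], [4, 4, 2]] = 144 ≠ 0, so this unfolding has rank ≥ 3; CP rank is at least every unfolding rank, so rank(T) ≥ 3. (Flattening ranks never certify an upper bound on CP rank; for that we must actually write T with 3 rank-1 terms.)
Upper bound: T is a sum of 3 rank-1 terms, T = [0, 1] ⊗ [1, 2, 2] ⊗ [-4, 4, 0] + [1, -2] ⊗ [2, 1, -1] ⊗ [1, -2, 0] + [1, 1] ⊗ [2, 1, -1] ⊗ [-2, 2, 2] (one valid choice — decompositions are not unique — normalised so each a, b is primitive with positive first nonzero entry; check it by expanding all entries), so rank(T) ≤ 3.
These bounds meet, so rank(T) = 3.

rank(T) = 3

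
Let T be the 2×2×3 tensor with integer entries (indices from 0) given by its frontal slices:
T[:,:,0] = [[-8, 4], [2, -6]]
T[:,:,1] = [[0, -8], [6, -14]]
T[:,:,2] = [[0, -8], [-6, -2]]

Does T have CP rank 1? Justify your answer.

No

The mode-3 unfolding of T (rows indexed by k, columns by (i,j) = (0,0), (0,1), (1,0), (1,1)) is [[-8, 4, 2, -6], [0, -8, 6, -14], [0, -8, -6, -2]].
There the 3×3 minor on rows k ∈ {0, 1, 2}, columns (i,j) ∈ {(0,0), (0,1), (1,0)} is det [[-8, 4, 2], [0, -8, 6], [0, -8, -6]] = -768 ≠ 0, so this unfolding has rank ≥ 3; CP rank is at least every unfolding rank, so rank(T) ≥ 3.
In particular rank(T) ≥ 3 > 1, so T is not rank-1.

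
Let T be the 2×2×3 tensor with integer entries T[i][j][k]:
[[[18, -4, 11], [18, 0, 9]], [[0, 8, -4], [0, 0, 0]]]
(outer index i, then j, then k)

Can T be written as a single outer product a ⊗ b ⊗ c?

The mode-3 unfolding of T (rows indexed by k, columns by (i,j) = (0,0), (0,1), (1,0), (1,1)) is [[18, 18, 0, 0], [-4, 0, 8, 0], [11, 9, -4, 0]].
There the 2×2 minor on rows k ∈ {0, 1}, columns (i,j) ∈ {(0,0), (0,1)} is det [[18, 18], [-4, 0]] = 72 ≠ 0, so this unfolding has rank ≥ 2; CP rank is at least every unfolding rank, so rank(T) ≥ 2.
In particular rank(T) ≥ 2 > 1, so T is not rank-1.

No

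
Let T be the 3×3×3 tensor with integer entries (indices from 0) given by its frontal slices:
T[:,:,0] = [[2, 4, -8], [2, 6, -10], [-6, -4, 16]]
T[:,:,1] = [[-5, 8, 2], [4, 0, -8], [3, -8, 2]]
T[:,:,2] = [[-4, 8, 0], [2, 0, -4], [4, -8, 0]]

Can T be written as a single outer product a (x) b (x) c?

No

The mode-3 unfolding of T (rows indexed by k, columns by (i,j) = (0,0), (0,1), (0,2), (1,0), (1,1), (1,2), (2,0), (2,1), (2,2)) is [[2, 4, -8, 2, 6, -10, -6, -4, 16], [-5, 8, 2, 4, 0, -8, 3, -8, 2], [-4, 8, 0, 2, 0, -4, 4, -8, 0]].
There the 3×3 minor on rows k ∈ {0, 1, 2}, columns (i,j) ∈ {(0,0), (0,1), (1,0)} is det [[2, 4, 2], [-5, 8, 4], [-4, 8, 2]] = -72 ≠ 0, so this unfolding has rank ≥ 3; CP rank is at least every unfolding rank, so rank(T) ≥ 3.
In particular rank(T) ≥ 3 > 1, so T is not rank-1.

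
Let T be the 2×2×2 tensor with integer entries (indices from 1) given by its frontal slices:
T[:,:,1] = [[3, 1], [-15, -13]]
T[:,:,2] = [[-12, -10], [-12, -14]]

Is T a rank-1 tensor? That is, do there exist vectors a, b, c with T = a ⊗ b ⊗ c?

The mode-3 unfolding of T (rows indexed by k, columns by (i,j) = (1,1), (1,2), (2,1), (2,2)) is [[3, 1, -15, -13], [-12, -10, -12, -14]].
There the 2×2 minor on rows k ∈ {1, 2}, columns (i,j) ∈ {(1,1), (1,2)} is det [[3, 1], [-12, -10]] = -18 ≠ 0, so this unfolding has rank ≥ 2; CP rank is at least every unfolding rank, so rank(T) ≥ 2.
In particular rank(T) ≥ 2 > 1, so T is not rank-1.

No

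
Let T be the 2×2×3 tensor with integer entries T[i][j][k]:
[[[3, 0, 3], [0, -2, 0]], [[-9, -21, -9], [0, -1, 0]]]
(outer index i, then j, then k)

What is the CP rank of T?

2

Lower bound: in the mode-1 unfolding of T (rows indexed by i, columns by (j,k)) the 2×2 minor on rows i ∈ {0, 1}, columns (j,k) ∈ {(0,0), (0,1)} is det [[3, 0], [-9, -21]] = -63 ≠ 0, so that unfolding has rank ≥ 2 and hence rank(T) ≥ 2 (CP rank is at least every unfolding rank, though it can be larger).
Upper bound: with S_k = T[:,:,k], the two rank-1 terms a₁b₁ᵀ, a₂b₂ᵀ are the rank-1 members of the pencil x·S₀ + y·S₁.
det(x·S₀ + y·S₁) is −21·xy − 42·y² = (-21)·(x + 2·y)(y), vanishing at (x:y) = (2:-1) and (1:0).
M₁ = 2·S₀ − S₁ = [[6, 2], [3, 1]] = [2, 1][3, 1]ᵀ and M₂ = S₀ = [[3, 0], [-9, 0]] = 3·[1, -3][1, 0]ᵀ, so take a₁ = [2, 1], b₁ = [3, 1], a₂ = [1, -3], b₂ = [1, 0].
Each slice is an integer combination of E₁ = a₁b₁ᵀ and E₂ = a₂b₂ᵀ: S₀ = 3·E₂, S₁ = −E₁ + 6·E₂, S₂ = 3·E₂; reading off coefficients, c₁ = [0, -1, 0] and c₂ = [3, 6, 3].
Hence T = [2, 1] (x) [3, 1] (x) [0, -1, 0] + [1, -3] (x) [1, 0] (x) [3, 6, 3], so rank(T) ≤ 2.
These bounds meet, so rank(T) = 2.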